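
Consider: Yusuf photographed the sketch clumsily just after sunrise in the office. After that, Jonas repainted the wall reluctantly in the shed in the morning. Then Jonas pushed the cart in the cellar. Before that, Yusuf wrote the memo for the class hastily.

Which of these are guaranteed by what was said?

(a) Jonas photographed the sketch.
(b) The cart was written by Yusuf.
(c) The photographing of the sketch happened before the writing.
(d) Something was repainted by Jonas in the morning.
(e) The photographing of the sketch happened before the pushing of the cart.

(d), (e)

(a) Not entailed — the passage has Yusuf photographing the sketch, not Jonas.
(b) Not entailed — Yusuf wrote the memo, not the cart; the cart belongs to the pushing event.
(c) Not entailed — the narrative doesn't order the photographing relative to the writing.
(d) Entailed — this follows by dropping conjuncts from the repainting event's description.
(e) Entailed — the narrative places the photographing before the pushing.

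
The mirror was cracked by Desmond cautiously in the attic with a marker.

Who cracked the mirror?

Desmond

'Desmond' marks the agent of the cracking event.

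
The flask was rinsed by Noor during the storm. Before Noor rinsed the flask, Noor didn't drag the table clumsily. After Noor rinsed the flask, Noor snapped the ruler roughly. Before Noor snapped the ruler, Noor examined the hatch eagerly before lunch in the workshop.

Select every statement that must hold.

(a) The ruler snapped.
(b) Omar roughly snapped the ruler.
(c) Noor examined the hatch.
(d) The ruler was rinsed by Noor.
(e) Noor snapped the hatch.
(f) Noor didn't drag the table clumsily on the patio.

(a) Entailed — 'Noor snapped the ruler' is causative; it entails the inchoative 'the ruler snapped'.
(b) Not entailed — the passage has Noor snapping the ruler, not Omar.
(c) Entailed — the original entails any weakening of itself; this just drops 'eagerly', 'before lunch', 'in the workshop'.
(d) Not entailed — Noor rinsed the flask, not the ruler; the ruler belongs to the snapping event.
(e) Not entailed — Noor snapped the ruler, not the hatch; the hatch belongs to the examining event.
(f) Entailed — under negation, adding a further restriction is entailed: if no such dragging event occurred, none occurred on the patio either.

(a), (c), (f)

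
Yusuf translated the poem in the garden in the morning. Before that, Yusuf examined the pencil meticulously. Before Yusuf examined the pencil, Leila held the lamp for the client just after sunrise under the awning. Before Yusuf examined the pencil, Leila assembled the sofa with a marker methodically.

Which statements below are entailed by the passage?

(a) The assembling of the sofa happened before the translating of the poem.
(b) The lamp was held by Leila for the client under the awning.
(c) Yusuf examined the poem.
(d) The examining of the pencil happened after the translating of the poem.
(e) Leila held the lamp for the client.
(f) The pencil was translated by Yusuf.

(a) Entailed — the narrative places the assembling before the translating.
(b) Entailed — this follows by dropping conjuncts from the holding event's description.
(c) Not entailed — Yusuf examined the pencil, not the poem; the poem belongs to the translating event.
(d) Not entailed — the narrative places the examining before the translating, not after.
(e) Entailed — the original entails any weakening of itself; this just drops 'under the awning', 'just after sunrise'.
(f) Not entailed — Yusuf translated the poem, not the pencil; the pencil belongs to the examining event.

(a), (b), (e)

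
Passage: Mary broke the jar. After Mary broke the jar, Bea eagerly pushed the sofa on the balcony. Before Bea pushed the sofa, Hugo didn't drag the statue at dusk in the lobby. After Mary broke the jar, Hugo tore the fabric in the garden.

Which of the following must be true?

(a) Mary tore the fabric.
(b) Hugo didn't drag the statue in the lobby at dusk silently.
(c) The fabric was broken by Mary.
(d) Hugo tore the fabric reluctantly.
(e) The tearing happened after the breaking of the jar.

(a) Not entailed — the passage has Hugo tearing the fabric, not Mary.
(b) Entailed — under negation, adding a further restriction is entailed: if no such dragging event occurred, none occurred silently either.
(c) Not entailed — Mary broke the jar, not the fabric; the fabric belongs to the tearing event.
(d) Not entailed — 'reluctantly' adds information not in the original event.
(e) Entailed — the narrative places the breaking before the tearing.

(b), (e)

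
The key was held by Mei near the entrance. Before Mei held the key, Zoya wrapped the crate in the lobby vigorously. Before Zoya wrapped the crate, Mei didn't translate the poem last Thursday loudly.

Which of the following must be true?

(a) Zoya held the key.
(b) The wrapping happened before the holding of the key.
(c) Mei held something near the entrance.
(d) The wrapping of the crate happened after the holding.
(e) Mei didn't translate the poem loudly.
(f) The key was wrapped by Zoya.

(b), (c)

(a) Not entailed — the passage has Mei holding the key, not Zoya.
(b) Entailed — the narrative places the wrapping before the holding.
(c) Entailed — every conjunct here is already in the original holding event.
(d) Not entailed — the narrative places the wrapping before the holding, not after.
(e) Not entailed — dropping 'last Thursday' under negation is not valid — the original leaves open that Mei translated the poem some other way.
(f) Not entailed — Zoya wrapped the crate, not the key; the key belongs to the holding event.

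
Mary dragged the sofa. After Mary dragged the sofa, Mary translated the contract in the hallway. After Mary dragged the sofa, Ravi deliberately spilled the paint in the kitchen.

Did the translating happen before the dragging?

The narrative orders the dragging before the translating.

no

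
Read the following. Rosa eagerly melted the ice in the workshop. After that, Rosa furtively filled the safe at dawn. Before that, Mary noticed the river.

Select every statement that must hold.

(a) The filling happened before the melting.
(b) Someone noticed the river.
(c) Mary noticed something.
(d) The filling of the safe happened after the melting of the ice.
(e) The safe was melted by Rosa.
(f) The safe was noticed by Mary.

(b), (c), (d)

(a) Not entailed — the narrative places the melting before the filling, not after.
(b) Entailed — the original entails any weakening of itself; this just generalizes the agent.
(c) Entailed — the original entails any weakening of itself; this just generalizes the patient.
(d) Entailed — the narrative places the melting before the filling.
(e) Not entailed — Rosa melted the ice, not the safe; the safe belongs to the filling event.
(f) Not entailed — Mary noticed the river, not the safe; the safe belongs to the filling event.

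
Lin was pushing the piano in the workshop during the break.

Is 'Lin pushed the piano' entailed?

'push' is atelic; if Lin was pushing the piano, then Lin pushed the piano (for some time).

yes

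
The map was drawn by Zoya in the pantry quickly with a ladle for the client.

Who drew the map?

'Zoya' marks the agent of the drawing event.

Zoya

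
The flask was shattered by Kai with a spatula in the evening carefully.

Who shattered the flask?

Kai

'Kai' marks the agent of the shattering event.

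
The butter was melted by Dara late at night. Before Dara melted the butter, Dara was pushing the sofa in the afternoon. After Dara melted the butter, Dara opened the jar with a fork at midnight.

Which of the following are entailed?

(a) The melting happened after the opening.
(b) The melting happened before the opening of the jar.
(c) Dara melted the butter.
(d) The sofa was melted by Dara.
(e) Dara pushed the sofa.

(a) Not entailed — the narrative places the melting before the opening, not after.
(b) Entailed — the narrative places the melting before the opening.
(c) Entailed — the original entails any weakening of itself; this just drops 'late at night'.
(d) Not entailed — Dara melted the butter, not the sofa; the sofa belongs to the pushing event.
(e) Entailed — 'push' is an activity; 'was pushing' entails that some pushing happened, so 'pushed' holds.

(b), (c), (e)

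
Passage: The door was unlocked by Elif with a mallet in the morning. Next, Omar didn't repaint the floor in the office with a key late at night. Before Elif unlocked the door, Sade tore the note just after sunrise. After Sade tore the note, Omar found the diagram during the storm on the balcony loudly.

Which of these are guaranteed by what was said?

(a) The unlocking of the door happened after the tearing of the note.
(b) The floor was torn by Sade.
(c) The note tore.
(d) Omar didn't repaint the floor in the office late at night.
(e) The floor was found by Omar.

(a), (c)

(a) Entailed — the narrative places the tearing before the unlocking.
(b) Not entailed — Sade tore the note, not the floor; the floor belongs to the repainting event.
(c) Entailed — 'Sade tore the note' is causative; it entails the inchoative 'the note tore'.
(d) Not entailed — dropping 'with a key' under negation is not valid — the original leaves open that Omar repainted the floor some other way.
(e) Not entailed — Omar found the diagram, not the floor; the floor belongs to the repainting event.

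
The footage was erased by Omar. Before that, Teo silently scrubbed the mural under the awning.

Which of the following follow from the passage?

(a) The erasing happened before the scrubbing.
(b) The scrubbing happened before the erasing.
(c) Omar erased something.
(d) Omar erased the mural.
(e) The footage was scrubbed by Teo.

(b), (c)

(a) Not entailed — the narrative places the scrubbing before the erasing, not after.
(b) Entailed — the narrative places the scrubbing before the erasing.
(c) Entailed — generalizing the patient leaves a sub-description the original still satisfies.
(d) Not entailed — Omar erased the footage, not the mural; the mural belongs to the scrubbing event.
(e) Not entailed — Teo scrubbed the mural, not the footage; the footage belongs to the erasing event.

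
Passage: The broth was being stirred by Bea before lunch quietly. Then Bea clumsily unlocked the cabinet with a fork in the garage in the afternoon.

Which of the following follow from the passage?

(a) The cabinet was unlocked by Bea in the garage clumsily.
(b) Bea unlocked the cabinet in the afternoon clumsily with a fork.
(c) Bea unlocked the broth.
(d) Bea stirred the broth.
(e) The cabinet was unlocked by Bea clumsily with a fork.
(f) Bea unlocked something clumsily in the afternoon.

(a) Entailed — this follows by dropping conjuncts from the unlocking event's description.
(b) Entailed — every conjunct here is already in the original unlocking event.
(c) Not entailed — Bea unlocked the cabinet, not the broth; the broth belongs to the stirring event.
(d) Entailed — 'stir' is an activity; 'was stirring' entails that some stirring happened, so 'stirred' holds.
(e) Entailed — this follows by dropping conjuncts from the unlocking event's description.
(f) Entailed — this follows by dropping conjuncts from the unlocking event's description.

(a), (b), (d), (e), (f)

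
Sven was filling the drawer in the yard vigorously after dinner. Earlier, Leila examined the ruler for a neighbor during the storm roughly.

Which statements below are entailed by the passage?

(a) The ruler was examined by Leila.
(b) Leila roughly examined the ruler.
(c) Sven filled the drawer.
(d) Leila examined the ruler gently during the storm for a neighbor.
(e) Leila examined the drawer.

(a) Entailed — this follows by dropping conjuncts from the examining event's description.
(b) Entailed — every conjunct here is already in the original examining event.
(c) Not entailed — 'was filling' is progressive on an accomplishment; it does not entail the completed 'filled'.
(d) Not entailed — 'gently' adds a manner not in (and inconsistent with) the original.
(e) Not entailed — Leila examined the ruler, not the drawer; the drawer belongs to the filling event.

(a), (b)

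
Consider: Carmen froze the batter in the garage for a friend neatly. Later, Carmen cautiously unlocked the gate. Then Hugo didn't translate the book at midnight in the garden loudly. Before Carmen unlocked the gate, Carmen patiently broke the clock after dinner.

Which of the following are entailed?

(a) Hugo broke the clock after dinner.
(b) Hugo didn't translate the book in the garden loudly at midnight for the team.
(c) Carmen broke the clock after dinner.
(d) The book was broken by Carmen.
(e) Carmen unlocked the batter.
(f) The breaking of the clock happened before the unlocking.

(a) Not entailed — the passage has Carmen breaking the clock, not Hugo.
(b) Entailed — under negation, adding a further restriction is entailed: if no such translating event occurred, none occurred for the team either.
(c) Entailed — this follows by dropping conjuncts from the breaking event's description.
(d) Not entailed — Carmen broke the clock, not the book; the book belongs to the translating event.
(e) Not entailed — Carmen unlocked the gate, not the batter; the batter belongs to the freezing event.
(f) Entailed — the narrative places the breaking before the unlocking.

(b), (c), (f)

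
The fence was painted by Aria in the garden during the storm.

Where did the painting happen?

in the garden

'in the garden' marks the location of the painting event.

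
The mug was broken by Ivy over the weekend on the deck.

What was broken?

'the mug' marks the patient of the breaking event.

the mug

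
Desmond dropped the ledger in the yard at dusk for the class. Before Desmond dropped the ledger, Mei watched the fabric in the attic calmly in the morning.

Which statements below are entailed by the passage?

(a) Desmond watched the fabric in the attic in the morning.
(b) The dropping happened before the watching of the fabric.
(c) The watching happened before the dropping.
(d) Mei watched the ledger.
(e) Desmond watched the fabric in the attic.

(a) Not entailed — the passage has Mei watching the fabric, not Desmond.
(b) Not entailed — the narrative places the watching before the dropping, not after.
(c) Entailed — the narrative places the watching before the dropping.
(d) Not entailed — Mei watched the fabric, not the ledger; the ledger belongs to the dropping event.
(e) Not entailed — the passage has Mei watching the fabric, not Desmond.

(c)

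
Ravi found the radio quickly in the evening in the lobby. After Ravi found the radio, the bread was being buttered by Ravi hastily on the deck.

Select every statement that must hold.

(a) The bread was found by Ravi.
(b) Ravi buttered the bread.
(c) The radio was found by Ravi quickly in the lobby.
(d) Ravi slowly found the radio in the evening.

(a) Not entailed — Ravi found the radio, not the bread; the bread belongs to the buttering event.
(b) Not entailed — 'was buttering' is progressive on an accomplishment; it does not entail the completed 'buttered'.
(c) Entailed — every conjunct here is already in the original finding event.
(d) Not entailed — 'slowly' adds a manner not in (and inconsistent with) the original.

(c)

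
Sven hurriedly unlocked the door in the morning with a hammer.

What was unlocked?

'the door' marks the patient of the unlocking event.

the door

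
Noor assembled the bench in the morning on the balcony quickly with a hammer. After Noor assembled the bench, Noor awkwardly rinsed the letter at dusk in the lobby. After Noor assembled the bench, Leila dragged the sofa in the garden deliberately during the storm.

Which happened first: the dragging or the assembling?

The connectives place the assembling before the dragging.

the assembling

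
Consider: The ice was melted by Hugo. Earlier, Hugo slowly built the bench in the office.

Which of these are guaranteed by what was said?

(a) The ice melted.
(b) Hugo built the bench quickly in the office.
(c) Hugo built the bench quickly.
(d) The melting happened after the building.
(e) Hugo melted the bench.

(a) Entailed — 'Hugo melted the ice' is causative; it entails the inchoative 'the ice melted'.
(b) Not entailed — 'quickly' adds a manner not in (and inconsistent with) the original.
(c) Not entailed — 'quickly' adds a manner not in (and inconsistent with) the original.
(d) Entailed — the narrative places the building before the melting.
(e) Not entailed — Hugo melted the ice, not the bench; the bench belongs to the building event.

(a), (d)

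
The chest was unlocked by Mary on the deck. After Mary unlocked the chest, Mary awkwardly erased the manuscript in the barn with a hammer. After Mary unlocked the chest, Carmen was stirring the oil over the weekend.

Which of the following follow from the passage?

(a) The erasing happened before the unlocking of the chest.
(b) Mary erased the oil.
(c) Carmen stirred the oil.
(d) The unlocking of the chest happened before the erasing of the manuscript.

(a) Not entailed — the narrative places the unlocking before the erasing, not after.
(b) Not entailed — Mary erased the manuscript, not the oil; the oil belongs to the stirring event.
(c) Entailed — 'stir' is an activity; 'was stirring' entails that some stirring happened, so 'stirred' holds.
(d) Entailed — the narrative places the unlocking before the erasing.

(c), (d)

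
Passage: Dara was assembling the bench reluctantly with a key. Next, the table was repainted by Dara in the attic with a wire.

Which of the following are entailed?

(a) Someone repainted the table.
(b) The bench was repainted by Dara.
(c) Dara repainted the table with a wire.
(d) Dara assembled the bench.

(a) Entailed — every conjunct here is already in the original repainting event.
(b) Not entailed — Dara repainted the table, not the bench; the bench belongs to the assembling event.
(c) Entailed — this follows by dropping conjuncts from the repainting event's description.
(d) Not entailed — 'was assembling' is progressive on an accomplishment; it does not entail the completed 'assembled'.

(a), (c)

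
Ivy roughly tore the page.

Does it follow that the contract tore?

no

Nothing is said about any contract; only the page is affected.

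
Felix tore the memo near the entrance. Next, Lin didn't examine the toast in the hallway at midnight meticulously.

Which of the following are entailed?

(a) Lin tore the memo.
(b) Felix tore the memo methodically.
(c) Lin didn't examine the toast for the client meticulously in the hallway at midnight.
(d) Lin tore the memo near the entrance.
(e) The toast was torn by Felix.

(a) Not entailed — the passage has Felix tearing the memo, not Lin.
(b) Not entailed — 'methodically' adds information not in the original event.
(c) Entailed — under negation, adding a further restriction is entailed: if no such examining event occurred, none occurred for the client either.
(d) Not entailed — the passage has Felix tearing the memo, not Lin.
(e) Not entailed — Felix tore the memo, not the toast; the toast belongs to the examining event.

(c)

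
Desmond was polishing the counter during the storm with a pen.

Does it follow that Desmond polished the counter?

'polish' is atelic; if Desmond was polishing the counter, then Desmond polished the counter (for some time).

yes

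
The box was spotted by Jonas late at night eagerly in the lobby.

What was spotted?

the box

'the box' marks the patient of the spotting event.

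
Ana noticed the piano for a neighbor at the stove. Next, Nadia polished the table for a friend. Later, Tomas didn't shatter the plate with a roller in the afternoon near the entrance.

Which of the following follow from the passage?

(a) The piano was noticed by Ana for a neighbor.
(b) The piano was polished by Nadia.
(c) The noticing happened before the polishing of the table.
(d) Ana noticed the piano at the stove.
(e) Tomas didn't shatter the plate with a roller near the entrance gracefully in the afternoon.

(a), (c), (d), (e)

(a) Entailed — every conjunct here is already in the original noticing event.
(b) Not entailed — Nadia polished the table, not the piano; the piano belongs to the noticing event.
(c) Entailed — the narrative places the noticing before the polishing.
(d) Entailed — dropping 'for a neighbor' leaves a sub-description the original still satisfies.
(e) Entailed — under negation, adding a further restriction is entailed: if no such shattering event occurred, none occurred gracefully either.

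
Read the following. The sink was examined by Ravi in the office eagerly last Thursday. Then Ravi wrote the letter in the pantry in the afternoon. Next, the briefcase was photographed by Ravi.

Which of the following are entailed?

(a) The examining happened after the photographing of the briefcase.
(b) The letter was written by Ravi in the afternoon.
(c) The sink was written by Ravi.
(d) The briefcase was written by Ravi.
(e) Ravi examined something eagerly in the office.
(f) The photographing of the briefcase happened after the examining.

(b), (e), (f)

(a) Not entailed — the narrative places the examining before the photographing, not after.
(b) Entailed — dropping 'in the pantry' leaves a sub-description the original still satisfies.
(c) Not entailed — Ravi wrote the letter, not the sink; the sink belongs to the examining event.
(d) Not entailed — Ravi wrote the letter, not the briefcase; the briefcase belongs to the photographing event.
(e) Entailed — the original entails any weakening of itself; this just drops 'last Thursday' and generalizes the patient.
(f) Entailed — the narrative places the examining before the photographing.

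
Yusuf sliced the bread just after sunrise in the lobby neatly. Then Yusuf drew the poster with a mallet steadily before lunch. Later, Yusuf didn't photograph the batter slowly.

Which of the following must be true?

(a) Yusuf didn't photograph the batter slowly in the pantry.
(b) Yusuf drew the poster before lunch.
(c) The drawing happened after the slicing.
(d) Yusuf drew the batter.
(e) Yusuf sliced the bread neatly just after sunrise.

(a), (b), (c), (e)

(a) Entailed — under negation, adding a further restriction is entailed: if no such photographing event occurred, none occurred in the pantry either.
(b) Entailed — this follows by dropping conjuncts from the drawing event's description.
(c) Entailed — the narrative places the slicing before the drawing.
(d) Not entailed — Yusuf drew the poster, not the batter; the batter belongs to the photographing event.
(e) Entailed — dropping 'in the lobby' leaves a sub-description the original still satisfies.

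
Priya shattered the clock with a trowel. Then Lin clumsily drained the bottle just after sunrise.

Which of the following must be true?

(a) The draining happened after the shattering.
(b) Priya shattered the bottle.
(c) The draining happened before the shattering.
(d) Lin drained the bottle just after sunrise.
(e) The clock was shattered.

(a), (d), (e)

(a) Entailed — the narrative places the shattering before the draining.
(b) Not entailed — Priya shattered the clock, not the bottle; the bottle belongs to the draining event.
(c) Not entailed — the narrative places the shattering before the draining, not after.
(d) Entailed — dropping 'clumsily' leaves a sub-description the original still satisfies.
(e) Entailed — the original entails any weakening of itself; this just drops 'with a trowel' and generalizes the agent.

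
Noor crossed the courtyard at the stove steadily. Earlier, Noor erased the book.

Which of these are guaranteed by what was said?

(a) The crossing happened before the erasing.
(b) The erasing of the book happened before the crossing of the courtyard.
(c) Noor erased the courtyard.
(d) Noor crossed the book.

(a) Not entailed — the narrative places the erasing before the crossing, not after.
(b) Entailed — the narrative places the erasing before the crossing.
(c) Not entailed — Noor erased the book, not the courtyard; the courtyard belongs to the crossing event.
(d) Not entailed — Noor crossed the courtyard, not the book; the book belongs to the erasing event.

(b)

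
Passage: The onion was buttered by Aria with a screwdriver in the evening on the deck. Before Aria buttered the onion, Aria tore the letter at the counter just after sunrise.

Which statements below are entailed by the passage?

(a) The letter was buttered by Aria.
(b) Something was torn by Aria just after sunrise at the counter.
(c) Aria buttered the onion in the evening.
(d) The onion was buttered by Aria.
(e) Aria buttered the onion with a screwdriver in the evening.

(a) Not entailed — Aria buttered the onion, not the letter; the letter belongs to the tearing event.
(b) Entailed — the original entails any weakening of itself; this just generalizes the patient.
(c) Entailed — dropping 'with a screwdriver', 'on the deck' leaves a sub-description the original still satisfies.
(d) Entailed — every conjunct here is already in the original buttering event.
(e) Entailed — dropping 'on the deck' leaves a sub-description the original still satisfies.

(b), (c), (d), (e)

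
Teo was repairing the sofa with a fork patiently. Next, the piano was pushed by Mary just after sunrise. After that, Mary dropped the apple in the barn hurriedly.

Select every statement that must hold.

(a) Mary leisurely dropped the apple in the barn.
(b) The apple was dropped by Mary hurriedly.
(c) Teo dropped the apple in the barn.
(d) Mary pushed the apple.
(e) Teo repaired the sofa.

(a) Not entailed — 'leisurely' adds a manner not in (and inconsistent with) the original.
(b) Entailed — dropping 'in the barn' leaves a sub-description the original still satisfies.
(c) Not entailed — the passage has Mary dropping the apple, not Teo.
(d) Not entailed — Mary pushed the piano, not the apple; the apple belongs to the dropping event.
(e) Not entailed — 'was repairing' is progressive on an accomplishment; it does not entail the completed 'repaired'.

(b)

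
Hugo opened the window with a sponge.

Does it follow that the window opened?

'Hugo opened the window' is the causative; it entails the inchoative 'the window opened'.

yes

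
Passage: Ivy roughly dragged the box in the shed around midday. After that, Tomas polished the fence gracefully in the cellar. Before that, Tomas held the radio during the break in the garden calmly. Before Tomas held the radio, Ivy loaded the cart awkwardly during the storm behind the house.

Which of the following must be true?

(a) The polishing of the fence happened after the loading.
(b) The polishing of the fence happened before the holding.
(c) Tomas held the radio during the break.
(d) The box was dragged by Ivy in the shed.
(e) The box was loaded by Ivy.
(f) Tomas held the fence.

(a), (c), (d)

(a) Entailed — the narrative places the loading before the polishing.
(b) Not entailed — the narrative places the holding before the polishing, not after.
(c) Entailed — this follows by dropping conjuncts from the holding event's description.
(d) Entailed — every conjunct here is already in the original dragging event.
(e) Not entailed — Ivy loaded the cart, not the box; the box belongs to the dragging event.
(f) Not entailed — Tomas held the radio, not the fence; the fence belongs to the polishing event.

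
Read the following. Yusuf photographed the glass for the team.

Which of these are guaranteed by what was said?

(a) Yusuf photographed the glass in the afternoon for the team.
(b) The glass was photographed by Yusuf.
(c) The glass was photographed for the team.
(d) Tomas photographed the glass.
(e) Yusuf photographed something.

(a) Not entailed — 'in the afternoon' adds information not in the original event.
(b) Entailed — the original entails any weakening of itself; this just drops 'for the team'.
(c) Entailed — every conjunct here is already in the original photographing event.
(d) Not entailed — the passage has Yusuf photographing the glass, not Tomas.
(e) Entailed — this follows by dropping conjuncts from the photographing event's description.

(b), (c), (e)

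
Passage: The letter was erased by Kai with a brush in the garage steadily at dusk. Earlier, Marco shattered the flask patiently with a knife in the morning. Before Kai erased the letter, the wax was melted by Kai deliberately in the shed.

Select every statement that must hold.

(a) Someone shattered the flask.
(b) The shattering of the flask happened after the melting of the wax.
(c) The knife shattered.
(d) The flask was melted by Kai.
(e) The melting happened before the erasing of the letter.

(a), (e)

(a) Entailed — dropping 'in the morning', 'patiently', 'with a knife' and generalizing the agent leaves a sub-description the original still satisfies.
(b) Not entailed — the narrative doesn't order the melting relative to the shattering.
(c) Not entailed — the flask is what shattered, not the knife.
(d) Not entailed — Kai melted the wax, not the flask; the flask belongs to the shattering event.
(e) Entailed — the narrative places the melting before the erasing.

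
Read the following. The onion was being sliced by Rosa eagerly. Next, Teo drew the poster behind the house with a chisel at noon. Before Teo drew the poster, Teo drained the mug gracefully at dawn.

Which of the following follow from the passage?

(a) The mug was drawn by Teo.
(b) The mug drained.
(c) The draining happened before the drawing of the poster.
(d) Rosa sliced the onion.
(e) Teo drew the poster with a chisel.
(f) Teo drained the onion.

(b), (c), (e)

(a) Not entailed — Teo drew the poster, not the mug; the mug belongs to the draining event.
(b) Entailed — 'Teo drained the mug' is causative; it entails the inchoative 'the mug drained'.
(c) Entailed — the narrative places the draining before the drawing.
(d) Not entailed — 'was slicing' is progressive on an accomplishment; it does not entail the completed 'sliced'.
(e) Entailed — dropping 'at noon', 'behind the house' leaves a sub-description the original still satisfies.
(f) Not entailed — Teo drained the mug, not the onion; the onion belongs to the slicing event.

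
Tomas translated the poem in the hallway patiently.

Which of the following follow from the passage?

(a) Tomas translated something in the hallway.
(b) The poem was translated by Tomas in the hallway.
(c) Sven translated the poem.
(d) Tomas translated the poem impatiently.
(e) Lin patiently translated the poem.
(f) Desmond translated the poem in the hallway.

(a) Entailed — dropping 'patiently' and generalizing the patient leaves a sub-description the original still satisfies.
(b) Entailed — every conjunct here is already in the original translating event.
(c) Not entailed — the passage has Tomas translating the poem, not Sven.
(d) Not entailed — 'impatiently' adds a manner not in (and inconsistent with) the original.
(e) Not entailed — the passage has Tomas translating the poem, not Lin.
(f) Not entailed — the passage has Tomas translating the poem, not Desmond.

(a), (b)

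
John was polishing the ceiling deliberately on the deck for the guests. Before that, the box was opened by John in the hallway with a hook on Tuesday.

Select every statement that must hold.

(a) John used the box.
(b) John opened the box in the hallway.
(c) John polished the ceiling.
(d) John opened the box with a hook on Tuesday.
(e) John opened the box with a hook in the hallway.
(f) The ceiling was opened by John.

(b), (c), (d), (e)

(a) Not entailed — the box is the patient, not an instrument — John used a hook.
(b) Entailed — the original entails any weakening of itself; this just drops 'on Tuesday', 'with a hook'.
(c) Entailed — 'polish' is an activity; 'was polishing' entails that some polishing happened, so 'polished' holds.
(d) Entailed — this follows by dropping conjuncts from the opening event's description.
(e) Entailed — this follows by dropping conjuncts from the opening event's description.
(f) Not entailed — John opened the box, not the ceiling; the ceiling belongs to the polishing event.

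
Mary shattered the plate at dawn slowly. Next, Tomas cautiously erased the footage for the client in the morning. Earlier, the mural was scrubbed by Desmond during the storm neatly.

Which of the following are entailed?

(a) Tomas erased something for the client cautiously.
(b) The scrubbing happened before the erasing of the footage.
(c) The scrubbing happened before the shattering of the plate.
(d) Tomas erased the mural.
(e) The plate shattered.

(a), (b), (e)

(a) Entailed — every conjunct here is already in the original erasing event.
(b) Entailed — the narrative places the scrubbing before the erasing.
(c) Not entailed — the narrative doesn't order the scrubbing relative to the shattering.
(d) Not entailed — Tomas erased the footage, not the mural; the mural belongs to the scrubbing event.
(e) Entailed — 'Mary shattered the plate' is causative; it entails the inchoative 'the plate shattered'.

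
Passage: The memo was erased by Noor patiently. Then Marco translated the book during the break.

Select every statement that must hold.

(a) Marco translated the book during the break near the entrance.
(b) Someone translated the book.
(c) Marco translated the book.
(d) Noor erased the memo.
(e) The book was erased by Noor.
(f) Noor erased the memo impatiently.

(a) Not entailed — 'near the entrance' adds information not in the original event.
(b) Entailed — the original entails any weakening of itself; this just drops 'during the break' and generalizes the agent.
(c) Entailed — every conjunct here is already in the original translating event.
(d) Entailed — dropping 'patiently' leaves a sub-description the original still satisfies.
(e) Not entailed — Noor erased the memo, not the book; the book belongs to the translating event.
(f) Not entailed — 'impatiently' adds a manner not in (and inconsistent with) the original.

(b), (c), (d)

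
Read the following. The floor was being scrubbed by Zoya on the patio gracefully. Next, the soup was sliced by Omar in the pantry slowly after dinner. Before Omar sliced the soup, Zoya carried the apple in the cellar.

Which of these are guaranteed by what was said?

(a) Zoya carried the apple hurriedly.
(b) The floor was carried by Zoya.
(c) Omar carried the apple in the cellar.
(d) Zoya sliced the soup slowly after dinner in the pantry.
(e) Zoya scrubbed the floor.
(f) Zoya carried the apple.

(e), (f)

(a) Not entailed — 'hurriedly' adds information not in the original event.
(b) Not entailed — Zoya carried the apple, not the floor; the floor belongs to the scrubbing event.
(c) Not entailed — the passage has Zoya carrying the apple, not Omar.
(d) Not entailed — the passage has Omar slicing the soup, not Zoya.
(e) Entailed — 'scrub' is an activity; 'was scrubbing' entails that some scrubbing happened, so 'scrubbed' holds.
(f) Entailed — this follows by dropping conjuncts from the carrying event's description.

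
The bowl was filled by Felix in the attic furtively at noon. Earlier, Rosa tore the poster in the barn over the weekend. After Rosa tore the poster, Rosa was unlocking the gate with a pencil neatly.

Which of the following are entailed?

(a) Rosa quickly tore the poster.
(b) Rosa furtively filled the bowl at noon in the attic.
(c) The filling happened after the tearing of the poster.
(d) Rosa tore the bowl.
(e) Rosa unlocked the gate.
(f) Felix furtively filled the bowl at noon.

(c), (f)

(a) Not entailed — 'quickly' adds information not in the original event.
(b) Not entailed — the passage has Felix filling the bowl, not Rosa.
(c) Entailed — the narrative places the tearing before the filling.
(d) Not entailed — Rosa tore the poster, not the bowl; the bowl belongs to the filling event.
(e) Not entailed — 'was unlocking' is progressive on an accomplishment; it does not entail the completed 'unlocked'.
(f) Entailed — this follows by dropping conjuncts from the filling event's description.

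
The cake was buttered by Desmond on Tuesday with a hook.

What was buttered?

'the cake' marks the patient of the buttering event.

the cake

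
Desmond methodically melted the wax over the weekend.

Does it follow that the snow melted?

Nothing is said about any snow; only the wax is affected.

no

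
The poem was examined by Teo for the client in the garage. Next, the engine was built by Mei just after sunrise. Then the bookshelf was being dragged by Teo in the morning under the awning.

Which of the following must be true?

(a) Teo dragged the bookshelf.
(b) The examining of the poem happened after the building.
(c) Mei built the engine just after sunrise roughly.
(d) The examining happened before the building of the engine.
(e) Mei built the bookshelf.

(a), (d)

(a) Entailed — 'drag' is an activity; 'was dragging' entails that some dragging happened, so 'dragged' holds.
(b) Not entailed — the narrative places the examining before the building, not after.
(c) Not entailed — 'roughly' adds information not in the original event.
(d) Entailed — the narrative places the examining before the building.
(e) Not entailed — Mei built the engine, not the bookshelf; the bookshelf belongs to the dragging event.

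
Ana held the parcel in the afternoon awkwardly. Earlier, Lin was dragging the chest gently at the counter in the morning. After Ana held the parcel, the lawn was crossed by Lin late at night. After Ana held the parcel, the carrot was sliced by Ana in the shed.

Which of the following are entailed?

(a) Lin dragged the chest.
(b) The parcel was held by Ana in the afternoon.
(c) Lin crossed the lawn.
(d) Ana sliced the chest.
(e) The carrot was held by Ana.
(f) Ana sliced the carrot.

(a) Entailed — 'drag' is an activity; 'was dragging' entails that some dragging happened, so 'dragged' holds.
(b) Entailed — this follows by dropping conjuncts from the holding event's description.
(c) Entailed — this follows by dropping conjuncts from the crossing event's description.
(d) Not entailed — Ana sliced the carrot, not the chest; the chest belongs to the dragging event.
(e) Not entailed — Ana held the parcel, not the carrot; the carrot belongs to the slicing event.
(f) Entailed — the original entails any weakening of itself; this just drops 'in the shed'.

(a), (b), (c), (f)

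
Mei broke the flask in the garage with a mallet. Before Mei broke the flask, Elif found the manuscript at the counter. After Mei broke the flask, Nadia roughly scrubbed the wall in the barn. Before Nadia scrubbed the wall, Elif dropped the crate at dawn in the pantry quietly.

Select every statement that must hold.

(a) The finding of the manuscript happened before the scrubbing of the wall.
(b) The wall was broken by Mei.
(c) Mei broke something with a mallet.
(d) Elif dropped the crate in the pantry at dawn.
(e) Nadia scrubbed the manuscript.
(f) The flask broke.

(a), (c), (d), (f)

(a) Entailed — the narrative places the finding before the scrubbing.
(b) Not entailed — Mei broke the flask, not the wall; the wall belongs to the scrubbing event.
(c) Entailed — the original entails any weakening of itself; this just drops 'in the garage' and generalizes the patient.
(d) Entailed — this follows by dropping conjuncts from the dropping event's description.
(e) Not entailed — Nadia scrubbed the wall, not the manuscript; the manuscript belongs to the finding event.
(f) Entailed — 'Mei broke the flask' is causative; it entails the inchoative 'the flask broke'.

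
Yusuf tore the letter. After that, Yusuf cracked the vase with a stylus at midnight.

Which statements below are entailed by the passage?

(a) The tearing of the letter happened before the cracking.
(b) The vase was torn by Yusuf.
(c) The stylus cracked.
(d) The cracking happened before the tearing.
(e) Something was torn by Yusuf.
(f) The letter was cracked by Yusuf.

(a), (e)

(a) Entailed — the narrative places the tearing before the cracking.
(b) Not entailed — Yusuf tore the letter, not the vase; the vase belongs to the cracking event.
(c) Not entailed — the vase is what cracked, not the stylus.
(d) Not entailed — the narrative places the tearing before the cracking, not after.
(e) Entailed — the original entails any weakening of itself; this just generalizes the patient.
(f) Not entailed — Yusuf cracked the vase, not the letter; the letter belongs to the tearing event.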